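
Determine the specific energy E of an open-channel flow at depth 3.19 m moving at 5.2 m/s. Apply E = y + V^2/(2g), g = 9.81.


Specific energy E = y + V^2/(2g).
Velocity head = V^2/(2g) = 5.2^2 / (2*9.81) = 27.04 / 19.62 = 1.3782 m.
E = 3.19 + 1.3782 = 4.5682 m.

4.5682


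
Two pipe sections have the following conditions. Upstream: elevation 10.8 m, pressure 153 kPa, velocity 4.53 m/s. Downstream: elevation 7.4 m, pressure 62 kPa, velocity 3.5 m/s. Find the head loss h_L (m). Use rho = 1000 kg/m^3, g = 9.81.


Total head at each section: H = z + p/(rho*g) + V^2/(2g).
H1 = 10.8 + 153*1000/(1000*9.81) + 4.53^2/(2*9.81)
   = 10.8 + 15.596 + 1.0459
   = 27.442 m.
H2 = 7.4 + 62*1000/(1000*9.81) + 3.5^2/(2*9.81)
   = 7.4 + 6.32 + 0.6244
   = 14.344 m.
h_L = H1 - H2 = 27.442 - 14.344 = 13.098 m.

13.098


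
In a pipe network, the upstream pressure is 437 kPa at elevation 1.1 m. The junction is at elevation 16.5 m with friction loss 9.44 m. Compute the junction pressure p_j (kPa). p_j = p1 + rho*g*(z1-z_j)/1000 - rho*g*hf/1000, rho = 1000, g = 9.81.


Junction pressure: p_j = p1 + rho*g*(z1 - z_j)/1000 - rho*g*hf/1000.
Elevation term = 1000*9.81*(1.1 - 16.5)/1000 = -151.074 kPa.
Friction term = 1000*9.81*9.44/1000 = 92.606 kPa.
p_j = 437 + -151.074 - 92.606 = 193.32 kPa.

193.32


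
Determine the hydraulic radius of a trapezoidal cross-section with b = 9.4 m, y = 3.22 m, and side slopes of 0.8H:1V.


For a trapezoidal section with side slope z:
A = (b + z*y)*y = (9.4 + 0.8*3.22)*3.22 = 38.563 m^2.
P = b + 2*y*sqrt(1 + z^2) = 9.4 + 2*3.22*sqrt(1 + 0.8^2) = 17.647 m.
R = A/P = 38.563 / 17.647 = 2.1852 m.

2.1852


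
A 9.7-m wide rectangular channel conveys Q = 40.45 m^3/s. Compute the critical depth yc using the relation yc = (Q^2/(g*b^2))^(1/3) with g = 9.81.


Using yc = (Q^2 / (g * b^2))^(1/3):
Q^2 = 40.45^2 = 1636.2.
g * b^2 = 9.81 * 9.7^2 = 9.81 * 94.09 = 923.02.
Q^2 / (g*b^2) = 1636.2 / 923.02 = 1.7727.
yc = 1.7727^(1/3) = 1.2102 m.

1.2102


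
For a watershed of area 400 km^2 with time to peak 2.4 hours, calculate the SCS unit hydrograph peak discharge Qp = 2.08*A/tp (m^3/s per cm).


SCS formula: Qp = 2.08 * A / tp.
Qp = 2.08 * 400 / 2.4
   = 832.0 / 2.4
   = 346.67 m^3/s per cm.

346.67


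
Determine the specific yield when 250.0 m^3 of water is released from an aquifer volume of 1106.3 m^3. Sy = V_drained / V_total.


Specific yield Sy = Volume drained / Total volume.
Sy = 250.0 / 1106.3
   = 0.226.

0.226


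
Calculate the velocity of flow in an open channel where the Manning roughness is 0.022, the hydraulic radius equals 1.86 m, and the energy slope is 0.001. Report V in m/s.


Manning's equation gives V = (1/n) * R^(2/3) * S^(1/2).
First, compute R^(2/3) = 1.86^(2/3) = 1.5124.
Next, S^(1/2) = 0.001^(1/2) = 0.031623.
Then 1/n = 1/0.022 = 45.45.
V = 45.45 * 1.5124 * 0.031623 = 2.174 m/s.

2.174


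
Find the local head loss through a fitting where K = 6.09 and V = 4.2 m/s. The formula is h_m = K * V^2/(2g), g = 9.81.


Minor loss formula: h_m = K * V^2/(2g).
V^2 = 4.2^2 = 17.64.
V^2/(2g) = 17.64 / 19.62 = 0.8991 m.
h_m = 6.09 * 0.8991 = 5.4754 m.

5.4754


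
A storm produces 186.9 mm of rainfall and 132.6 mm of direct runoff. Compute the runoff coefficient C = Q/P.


The runoff coefficient C = runoff depth / rainfall depth.
C = 132.6 / 186.9
  = 0.7095.

0.7095


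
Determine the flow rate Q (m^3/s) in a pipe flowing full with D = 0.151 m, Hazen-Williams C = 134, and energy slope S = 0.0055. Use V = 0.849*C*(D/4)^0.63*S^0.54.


For a full circular pipe, R = D/4 = 0.151/4 = 0.0377 m.
V = 0.849 * 134 * 0.0377^0.63 * 0.0055^0.54
  = 0.849 * 134 * 0.126899 * 0.060228
  = 0.8695 m/s.
Pipe area A = pi*D^2/4 = pi*0.151^2/4 = 0.0179 m^2.
Q = A * V = 0.0179 * 0.8695 = 0.0156 m^3/s.

0.0156


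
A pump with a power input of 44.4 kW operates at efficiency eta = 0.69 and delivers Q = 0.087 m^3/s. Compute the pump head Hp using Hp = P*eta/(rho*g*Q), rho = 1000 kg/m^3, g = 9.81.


Pump head formula: Hp = P * eta / (rho * g * Q).
Numerator: P * eta = 44.4 * 1000 * 0.69 = 30636.0 W.
Denominator: rho * g * Q = 1000 * 9.81 * 0.087 = 853.47.
Hp = 30636.0 / 853.47 = 35.9 m.

35.9


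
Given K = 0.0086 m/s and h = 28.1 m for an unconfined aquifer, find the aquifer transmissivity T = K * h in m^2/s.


Transmissivity is defined as T = K * h.
T = 0.0086 * 28.1
  = 0.2417 m^2/s.

0.2417


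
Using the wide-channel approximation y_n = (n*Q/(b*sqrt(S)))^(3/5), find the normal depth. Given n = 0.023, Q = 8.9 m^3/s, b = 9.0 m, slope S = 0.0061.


We use the wide-channel approximation y_n = (n*Q/(b*sqrt(S)))^(3/5).
sqrt(S) = sqrt(0.0061) = 0.078102.
Numerator: n*Q = 0.023 * 8.9 = 0.2047.
Denominator: b*sqrt(S) = 9.0 * 0.078102 = 0.702918.
arg = 0.2912.
y_n = 0.2912^(3/5) = 0.477 m.

0.477


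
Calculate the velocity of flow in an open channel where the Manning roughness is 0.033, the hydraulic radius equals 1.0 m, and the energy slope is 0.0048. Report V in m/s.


Manning's equation gives V = (1/n) * R^(2/3) * S^(1/2).
First, compute R^(2/3) = 1.0^(2/3) = 1.0.
Next, S^(1/2) = 0.0048^(1/2) = 0.069282.
Then 1/n = 1/0.033 = 30.3.
V = 30.3 * 1.0 * 0.069282 = 2.0995 m/s.

2.0995


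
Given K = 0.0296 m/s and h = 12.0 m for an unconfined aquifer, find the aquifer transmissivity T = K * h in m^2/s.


Transmissivity is defined as T = K * h.
T = 0.0296 * 12.0
  = 0.3552 m^2/s.

0.3552


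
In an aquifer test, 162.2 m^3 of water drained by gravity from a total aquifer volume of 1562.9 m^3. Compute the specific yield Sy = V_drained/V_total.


Specific yield Sy = Volume drained / Total volume.
Sy = 162.2 / 1562.9
   = 0.1038.

0.1038


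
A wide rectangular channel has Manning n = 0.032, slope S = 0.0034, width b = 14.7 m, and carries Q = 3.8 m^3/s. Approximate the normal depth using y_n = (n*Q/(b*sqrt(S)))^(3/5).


We use the wide-channel approximation y_n = (n*Q/(b*sqrt(S)))^(3/5).
sqrt(S) = sqrt(0.0034) = 0.05831.
Numerator: n*Q = 0.032 * 3.8 = 0.1216.
Denominator: b*sqrt(S) = 14.7 * 0.05831 = 0.857157.
arg = 0.1419.
y_n = 0.1419^(3/5) = 0.3098 m.

0.3098


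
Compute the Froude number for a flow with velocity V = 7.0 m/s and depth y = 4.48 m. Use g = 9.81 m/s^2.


The Froude number is defined as Fr = V / sqrt(g*y).
g*y = 9.81 * 4.48 = 43.9488.
sqrt(g*y) = sqrt(43.9488) = 6.6294.
Fr = 7.0 / 6.6294 = 1.0559.

1.0559


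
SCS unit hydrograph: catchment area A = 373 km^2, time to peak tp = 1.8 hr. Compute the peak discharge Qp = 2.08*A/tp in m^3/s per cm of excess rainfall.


SCS formula: Qp = 2.08 * A / tp.
Qp = 2.08 * 373 / 1.8
   = 775.84 / 1.8
   = 431.02 m^3/s per cm.

431.02


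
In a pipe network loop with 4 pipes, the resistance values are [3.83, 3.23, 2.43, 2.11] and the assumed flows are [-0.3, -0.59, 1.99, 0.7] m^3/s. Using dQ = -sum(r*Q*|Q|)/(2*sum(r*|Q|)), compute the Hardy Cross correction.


Numerator terms (r*Q*|Q|): 3.83*-0.3*|-0.3| = -0.3447; 3.23*-0.59*|-0.59| = -1.1244; 2.43*1.99*|1.99| = 9.623; 2.11*0.7*|0.7| = 1.0339.
Sum of numerator = 9.1879.
Denominator terms (r*|Q|): 3.83*|-0.3| = 1.149; 3.23*|-0.59| = 1.9057; 2.43*|1.99| = 4.8357; 2.11*|0.7| = 1.477.
2 * sum of denominator = 2 * 9.3674 = 18.7348.
dQ = -9.1879 / 18.7348 = -0.4904 m^3/s.

-0.4904


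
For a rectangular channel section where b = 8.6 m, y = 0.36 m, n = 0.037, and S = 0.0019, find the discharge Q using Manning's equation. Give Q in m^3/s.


For a rectangular channel, the cross-sectional area A = b * y = 8.6 * 0.36 = 3.1 m^2.
The wetted perimeter P = b + 2y = 8.6 + 2*0.36 = 9.32 m.
Hydraulic radius R = A/P = 3.1/9.32 = 0.3322 m.
Velocity V = (1/n)*R^(2/3)*S^(1/2) = (1/0.037)*0.3322^(2/3)*0.0019^(1/2) = 0.5651 m/s.
Discharge Q = A * V = 3.1 * 0.5651 = 1.749 m^3/s.

1.749


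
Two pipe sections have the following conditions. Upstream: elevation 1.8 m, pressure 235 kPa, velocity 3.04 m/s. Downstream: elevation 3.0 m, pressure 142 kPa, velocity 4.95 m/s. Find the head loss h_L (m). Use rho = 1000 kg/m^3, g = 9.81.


Total head at each section: H = z + p/(rho*g) + V^2/(2g).
H1 = 1.8 + 235*1000/(1000*9.81) + 3.04^2/(2*9.81)
   = 1.8 + 23.955 + 0.471
   = 26.226 m.
H2 = 3.0 + 142*1000/(1000*9.81) + 4.95^2/(2*9.81)
   = 3.0 + 14.475 + 1.2489
   = 18.724 m.
h_L = H1 - H2 = 26.226 - 18.724 = 7.502 m.

7.502


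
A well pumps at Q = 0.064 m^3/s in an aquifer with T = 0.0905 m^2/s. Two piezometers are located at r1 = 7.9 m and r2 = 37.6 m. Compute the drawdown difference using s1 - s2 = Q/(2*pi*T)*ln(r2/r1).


Thiem equation: s1 - s2 = Q/(2*pi*T) * ln(r2/r1).
ln(r2/r1) = ln(37.6/7.9) = 1.5601.
Q/(2*pi*T) = 0.064 / (2*pi*0.0905) = 0.064 / 0.5686 = 0.1126.
s1 - s2 = 0.1126 * 1.5601 = 0.1756 m.

0.1756


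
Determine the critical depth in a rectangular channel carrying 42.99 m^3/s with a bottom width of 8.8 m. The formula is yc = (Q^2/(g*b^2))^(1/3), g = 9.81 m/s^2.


Using yc = (Q^2 / (g * b^2))^(1/3):
Q^2 = 42.99^2 = 1848.14.
g * b^2 = 9.81 * 8.8^2 = 9.81 * 77.44 = 759.69.
Q^2 / (g*b^2) = 1848.14 / 759.69 = 2.4328.
yc = 2.4328^(1/3) = 1.3449 m.

1.3449


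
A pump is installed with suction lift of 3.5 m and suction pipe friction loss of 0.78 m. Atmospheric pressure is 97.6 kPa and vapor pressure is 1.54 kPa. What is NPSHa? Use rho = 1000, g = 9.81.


NPSHa = p_atm/(rho*g) - z_s - hf_s - p_vap/(rho*g).
p_atm/(rho*g) = 97.6*1000 / (1000*9.81) = 9.949 m.
p_vap/(rho*g) = 1.54*1000 / (1000*9.81) = 0.157 m.
NPSHa = 9.949 - 3.5 - 0.78 - 0.157
      = 5.51 m.

5.51


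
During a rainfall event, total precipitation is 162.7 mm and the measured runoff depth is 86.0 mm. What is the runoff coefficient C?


The runoff coefficient C = runoff depth / rainfall depth.
C = 86.0 / 162.7
  = 0.5286.

0.5286


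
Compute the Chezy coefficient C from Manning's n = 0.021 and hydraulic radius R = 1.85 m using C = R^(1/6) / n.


The Chezy coefficient relates to Manning's n through C = R^(1/6) / n.
R^(1/6) = 1.85^(1/6) = 1.107972.
C = 1.107972 / 0.021 = 52.76 m^(1/2)/s.

52.76


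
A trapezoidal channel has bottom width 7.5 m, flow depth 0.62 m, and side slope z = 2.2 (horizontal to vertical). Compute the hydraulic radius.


For a trapezoidal section with side slope z:
A = (b + z*y)*y = (7.5 + 2.2*0.62)*0.62 = 5.496 m^2.
P = b + 2*y*sqrt(1 + z^2) = 7.5 + 2*0.62*sqrt(1 + 2.2^2) = 10.497 m.
R = A/P = 5.496 / 10.497 = 0.5236 m.

0.5236


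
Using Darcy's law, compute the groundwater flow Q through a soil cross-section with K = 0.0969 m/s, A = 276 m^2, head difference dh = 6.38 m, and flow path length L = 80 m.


Darcy's law: Q = K * A * i, where i = dh/L.
Hydraulic gradient i = 6.38 / 80 = 0.07975.
Q = 0.0969 * 276 * 0.07975
  = 2.1329 m^3/s.

2.1329


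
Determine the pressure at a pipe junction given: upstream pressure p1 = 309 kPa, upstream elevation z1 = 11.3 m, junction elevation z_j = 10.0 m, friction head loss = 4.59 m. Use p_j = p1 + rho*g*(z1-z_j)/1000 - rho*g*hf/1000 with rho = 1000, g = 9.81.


Junction pressure: p_j = p1 + rho*g*(z1 - z_j)/1000 - rho*g*hf/1000.
Elevation term = 1000*9.81*(11.3 - 10.0)/1000 = 12.753 kPa.
Friction term = 1000*9.81*4.59/1000 = 45.028 kPa.
p_j = 309 + 12.753 - 45.028 = 276.73 kPa.

276.73


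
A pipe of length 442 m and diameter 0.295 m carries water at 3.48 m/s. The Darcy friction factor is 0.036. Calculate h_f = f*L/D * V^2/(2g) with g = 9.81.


Darcy-Weisbach equation: h_f = f * (L/D) * V^2/(2g).
f * L/D = 0.036 * 442/0.295 = 53.939.
V^2/(2g) = 3.48^2 / (2*9.81) = 12.1104 / 19.62 = 0.6172 m.
h_f = 53.939 * 0.6172 = 33.294 m.

33.294


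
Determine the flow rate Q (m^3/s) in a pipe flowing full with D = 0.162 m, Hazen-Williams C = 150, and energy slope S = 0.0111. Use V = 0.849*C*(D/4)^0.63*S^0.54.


For a full circular pipe, R = D/4 = 0.162/4 = 0.0405 m.
V = 0.849 * 150 * 0.0405^0.63 * 0.0111^0.54
  = 0.849 * 150 * 0.132647 * 0.087998
  = 1.4865 m/s.
Pipe area A = pi*D^2/4 = pi*0.162^2/4 = 0.0206 m^2.
Q = A * V = 0.0206 * 1.4865 = 0.0306 m^3/s.

0.0306


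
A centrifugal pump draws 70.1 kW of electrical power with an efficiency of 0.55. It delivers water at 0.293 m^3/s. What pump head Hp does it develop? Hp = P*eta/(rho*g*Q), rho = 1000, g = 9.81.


Pump head formula: Hp = P * eta / (rho * g * Q).
Numerator: P * eta = 70.1 * 1000 * 0.55 = 38555.0 W.
Denominator: rho * g * Q = 1000 * 9.81 * 0.293 = 2874.33.
Hp = 38555.0 / 2874.33 = 13.41 m.

13.41


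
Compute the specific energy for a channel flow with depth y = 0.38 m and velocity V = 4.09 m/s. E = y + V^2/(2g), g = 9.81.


Specific energy E = y + V^2/(2g).
Velocity head = V^2/(2g) = 4.09^2 / (2*9.81) = 16.7281 / 19.62 = 0.8526 m.
E = 0.38 + 0.8526 = 1.2326 m.

1.2326


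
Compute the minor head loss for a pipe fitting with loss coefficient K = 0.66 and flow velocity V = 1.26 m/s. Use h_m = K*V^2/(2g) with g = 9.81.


Minor loss formula: h_m = K * V^2/(2g).
V^2 = 1.26^2 = 1.5876.
V^2/(2g) = 1.5876 / 19.62 = 0.0809 m.
h_m = 0.66 * 0.0809 = 0.0534 m.

0.0534


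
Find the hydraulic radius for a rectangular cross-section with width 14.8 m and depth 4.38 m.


For a rectangular section:
Flow area A = b * y = 14.8 * 4.38 = 64.82 m^2.
Wetted perimeter P = b + 2y = 14.8 + 2*4.38 = 23.56 m.
Hydraulic radius R = A/P = 64.82 / 23.56 = 2.7514 m.

2.7514


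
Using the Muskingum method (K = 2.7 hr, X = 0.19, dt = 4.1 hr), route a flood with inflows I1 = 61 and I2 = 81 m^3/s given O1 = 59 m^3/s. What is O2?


Muskingum coefficients:
denom = 2*K*(1-X) + dt = 2*2.7*(1-0.19) + 4.1 = 8.474.
C0 = (dt - 2*K*X)/denom = (4.1 - 2*2.7*0.19)/8.474 = 0.3628.
C1 = (dt + 2*K*X)/denom = (4.1 + 2*2.7*0.19)/8.474 = 0.6049.
C2 = (2*K*(1-X) - dt)/denom = 0.0323.
O2 = C0*I2 + C1*I1 + C2*O1
   = 0.3628*81 + 0.6049*61 + 0.0323*59
   = 68.19 m^3/s.

68.19


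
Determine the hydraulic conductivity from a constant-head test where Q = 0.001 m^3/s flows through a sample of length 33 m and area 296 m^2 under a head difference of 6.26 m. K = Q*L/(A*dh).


From K = Q*L / (A*dh):
Numerator: Q*L = 0.001 * 33 = 0.033.
Denominator: A*dh = 296 * 6.26 = 1852.96.
K = 0.033 / 1852.96 = 1.8e-05 m/s.

1.8e-05


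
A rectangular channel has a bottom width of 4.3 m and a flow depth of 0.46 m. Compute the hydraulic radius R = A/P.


For a rectangular section:
Flow area A = b * y = 4.3 * 0.46 = 1.98 m^2.
Wetted perimeter P = b + 2y = 4.3 + 2*0.46 = 5.22 m.
Hydraulic radius R = A/P = 1.98 / 5.22 = 0.3789 m.

0.3789


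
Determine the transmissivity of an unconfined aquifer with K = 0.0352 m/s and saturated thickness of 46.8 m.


Transmissivity is defined as T = K * h.
T = 0.0352 * 46.8
  = 1.6474 m^2/s.

1.6474


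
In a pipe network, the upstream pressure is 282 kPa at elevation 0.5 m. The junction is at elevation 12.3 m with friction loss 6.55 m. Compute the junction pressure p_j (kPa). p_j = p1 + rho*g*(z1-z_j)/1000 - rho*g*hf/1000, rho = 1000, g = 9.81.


Junction pressure: p_j = p1 + rho*g*(z1 - z_j)/1000 - rho*g*hf/1000.
Elevation term = 1000*9.81*(0.5 - 12.3)/1000 = -115.758 kPa.
Friction term = 1000*9.81*6.55/1000 = 64.255 kPa.
p_j = 282 + -115.758 - 64.255 = 101.99 kPa.

101.99


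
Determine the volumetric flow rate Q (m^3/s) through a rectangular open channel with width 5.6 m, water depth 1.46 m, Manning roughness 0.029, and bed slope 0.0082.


For a rectangular channel, the cross-sectional area A = b * y = 5.6 * 1.46 = 8.18 m^2.
The wetted perimeter P = b + 2y = 5.6 + 2*1.46 = 8.52 m.
Hydraulic radius R = A/P = 8.18/8.52 = 0.9596 m.
Velocity V = (1/n)*R^(2/3)*S^(1/2) = (1/0.029)*0.9596^(2/3)*0.0082^(1/2) = 3.0379 m/s.
Discharge Q = A * V = 8.18 * 3.0379 = 24.838 m^3/s.

24.838


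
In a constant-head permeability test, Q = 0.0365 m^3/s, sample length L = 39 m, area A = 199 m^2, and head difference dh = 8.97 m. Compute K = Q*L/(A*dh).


From K = Q*L / (A*dh):
Numerator: Q*L = 0.0365 * 39 = 1.4235.
Denominator: A*dh = 199 * 8.97 = 1785.03.
K = 1.4235 / 1785.03 = 0.000797 m/s.

0.000797


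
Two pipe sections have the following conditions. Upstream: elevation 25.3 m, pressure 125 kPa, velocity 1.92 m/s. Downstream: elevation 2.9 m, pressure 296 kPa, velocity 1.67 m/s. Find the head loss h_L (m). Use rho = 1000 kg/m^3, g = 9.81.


Total head at each section: H = z + p/(rho*g) + V^2/(2g).
H1 = 25.3 + 125*1000/(1000*9.81) + 1.92^2/(2*9.81)
   = 25.3 + 12.742 + 0.1879
   = 38.23 m.
H2 = 2.9 + 296*1000/(1000*9.81) + 1.67^2/(2*9.81)
   = 2.9 + 30.173 + 0.1421
   = 33.215 m.
h_L = H1 - H2 = 38.23 - 33.215 = 5.015 m.

5.015


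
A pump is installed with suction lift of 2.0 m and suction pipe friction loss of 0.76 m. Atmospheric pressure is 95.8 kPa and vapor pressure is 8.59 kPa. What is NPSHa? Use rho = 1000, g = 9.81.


NPSHa = p_atm/(rho*g) - z_s - hf_s - p_vap/(rho*g).
p_atm/(rho*g) = 95.8*1000 / (1000*9.81) = 9.766 m.
p_vap/(rho*g) = 8.59*1000 / (1000*9.81) = 0.876 m.
NPSHa = 9.766 - 2.0 - 0.76 - 0.876
      = 6.13 m.

6.13


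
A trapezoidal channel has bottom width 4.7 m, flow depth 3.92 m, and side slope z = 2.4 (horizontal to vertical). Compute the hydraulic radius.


For a trapezoidal section with side slope z:
A = (b + z*y)*y = (4.7 + 2.4*3.92)*3.92 = 55.303 m^2.
P = b + 2*y*sqrt(1 + z^2) = 4.7 + 2*3.92*sqrt(1 + 2.4^2) = 25.084 m.
R = A/P = 55.303 / 25.084 = 2.2047 m.

2.2047


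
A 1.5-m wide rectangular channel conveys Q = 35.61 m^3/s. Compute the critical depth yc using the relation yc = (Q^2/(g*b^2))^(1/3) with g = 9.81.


Using yc = (Q^2 / (g * b^2))^(1/3):
Q^2 = 35.61^2 = 1268.07.
g * b^2 = 9.81 * 1.5^2 = 9.81 * 2.25 = 22.07.
Q^2 / (g*b^2) = 1268.07 / 22.07 = 57.4567.
yc = 57.4567^(1/3) = 3.8586 m.

3.8586


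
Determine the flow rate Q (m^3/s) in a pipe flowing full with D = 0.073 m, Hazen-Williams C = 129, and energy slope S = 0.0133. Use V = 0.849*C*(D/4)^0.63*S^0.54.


For a full circular pipe, R = D/4 = 0.073/4 = 0.0182 m.
V = 0.849 * 129 * 0.0182^0.63 * 0.0133^0.54
  = 0.849 * 129 * 0.080278 * 0.097024
  = 0.853 m/s.
Pipe area A = pi*D^2/4 = pi*0.073^2/4 = 0.0042 m^2.
Q = A * V = 0.0042 * 0.853 = 0.0036 m^3/s.

0.0036


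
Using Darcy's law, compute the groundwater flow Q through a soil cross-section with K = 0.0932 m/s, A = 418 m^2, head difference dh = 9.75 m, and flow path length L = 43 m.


Darcy's law: Q = K * A * i, where i = dh/L.
Hydraulic gradient i = 9.75 / 43 = 0.226744.
Q = 0.0932 * 418 * 0.226744
  = 8.8334 m^3/s.

8.8334


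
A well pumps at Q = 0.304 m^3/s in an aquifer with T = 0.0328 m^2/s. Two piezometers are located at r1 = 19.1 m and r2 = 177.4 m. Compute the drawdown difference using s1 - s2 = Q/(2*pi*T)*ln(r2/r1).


Thiem equation: s1 - s2 = Q/(2*pi*T) * ln(r2/r1).
ln(r2/r1) = ln(177.4/19.1) = 2.2287.
Q/(2*pi*T) = 0.304 / (2*pi*0.0328) = 0.304 / 0.2061 = 1.4751.
s1 - s2 = 1.4751 * 2.2287 = 3.2876 m.

3.2876


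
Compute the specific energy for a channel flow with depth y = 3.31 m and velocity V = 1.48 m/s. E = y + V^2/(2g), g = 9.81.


Specific energy E = y + V^2/(2g).
Velocity head = V^2/(2g) = 1.48^2 / (2*9.81) = 2.1904 / 19.62 = 0.1116 m.
E = 3.31 + 0.1116 = 3.4216 m.

3.4216


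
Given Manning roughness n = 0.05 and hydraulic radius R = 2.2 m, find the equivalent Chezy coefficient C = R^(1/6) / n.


The Chezy coefficient relates to Manning's n through C = R^(1/6) / n.
R^(1/6) = 2.2^(1/6) = 1.140435.
C = 1.140435 / 0.05 = 22.81 m^(1/2)/s.

22.81


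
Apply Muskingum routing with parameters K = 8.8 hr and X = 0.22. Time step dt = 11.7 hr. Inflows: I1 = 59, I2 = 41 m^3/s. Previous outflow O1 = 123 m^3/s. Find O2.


Muskingum coefficients:
denom = 2*K*(1-X) + dt = 2*8.8*(1-0.22) + 11.7 = 25.428.
C0 = (dt - 2*K*X)/denom = (11.7 - 2*8.8*0.22)/25.428 = 0.3078.
C1 = (dt + 2*K*X)/denom = (11.7 + 2*8.8*0.22)/25.428 = 0.6124.
C2 = (2*K*(1-X) - dt)/denom = 0.0798.
O2 = C0*I2 + C1*I1 + C2*O1
   = 0.3078*41 + 0.6124*59 + 0.0798*123
   = 58.56 m^3/s.

58.56


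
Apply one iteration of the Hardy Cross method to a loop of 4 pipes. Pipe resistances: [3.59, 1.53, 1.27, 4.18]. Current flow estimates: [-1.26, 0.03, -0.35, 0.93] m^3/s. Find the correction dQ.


Numerator terms (r*Q*|Q|): 3.59*-1.26*|-1.26| = -5.6995; 1.53*0.03*|0.03| = 0.0014; 1.27*-0.35*|-0.35| = -0.1556; 4.18*0.93*|0.93| = 3.6153.
Sum of numerator = -2.2384.
Denominator terms (r*|Q|): 3.59*|-1.26| = 4.5234; 1.53*|0.03| = 0.0459; 1.27*|-0.35| = 0.4445; 4.18*|0.93| = 3.8874.
2 * sum of denominator = 2 * 8.9012 = 17.8024.
dQ = --2.2384 / 17.8024 = 0.1257 m^3/s.

0.1257


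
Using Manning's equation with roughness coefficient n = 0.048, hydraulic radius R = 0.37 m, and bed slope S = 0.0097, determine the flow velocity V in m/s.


Manning's equation gives V = (1/n) * R^(2/3) * S^(1/2).
First, compute R^(2/3) = 0.37^(2/3) = 0.5154.
Next, S^(1/2) = 0.0097^(1/2) = 0.098489.
Then 1/n = 1/0.048 = 20.83.
V = 20.83 * 0.5154 * 0.098489 = 1.0575 m/s.

1.0575


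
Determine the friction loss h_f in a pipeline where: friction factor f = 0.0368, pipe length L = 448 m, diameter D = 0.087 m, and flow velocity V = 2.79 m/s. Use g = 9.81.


Darcy-Weisbach equation: h_f = f * (L/D) * V^2/(2g).
f * L/D = 0.0368 * 448/0.087 = 189.4989.
V^2/(2g) = 2.79^2 / (2*9.81) = 7.7841 / 19.62 = 0.3967 m.
h_f = 189.4989 * 0.3967 = 75.182 m.

75.182


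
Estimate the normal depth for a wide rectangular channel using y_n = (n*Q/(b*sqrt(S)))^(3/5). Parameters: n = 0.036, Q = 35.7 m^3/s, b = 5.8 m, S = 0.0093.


We use the wide-channel approximation y_n = (n*Q/(b*sqrt(S)))^(3/5).
sqrt(S) = sqrt(0.0093) = 0.096437.
Numerator: n*Q = 0.036 * 35.7 = 1.2852.
Denominator: b*sqrt(S) = 5.8 * 0.096437 = 0.559335.
arg = 2.2977.
y_n = 2.2977^(3/5) = 1.6473 m.

1.6473


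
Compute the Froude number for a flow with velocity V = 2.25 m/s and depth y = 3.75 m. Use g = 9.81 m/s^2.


The Froude number is defined as Fr = V / sqrt(g*y).
g*y = 9.81 * 3.75 = 36.7875.
sqrt(g*y) = sqrt(36.7875) = 6.0653.
Fr = 2.25 / 6.0653 = 0.371.

0.371


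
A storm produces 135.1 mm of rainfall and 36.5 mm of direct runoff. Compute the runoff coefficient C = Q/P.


The runoff coefficient C = runoff depth / rainfall depth.
C = 36.5 / 135.1
  = 0.2702.

0.2702


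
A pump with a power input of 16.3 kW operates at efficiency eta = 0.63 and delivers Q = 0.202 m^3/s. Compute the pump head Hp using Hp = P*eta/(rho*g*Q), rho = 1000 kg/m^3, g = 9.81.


Pump head formula: Hp = P * eta / (rho * g * Q).
Numerator: P * eta = 16.3 * 1000 * 0.63 = 10269.0 W.
Denominator: rho * g * Q = 1000 * 9.81 * 0.202 = 1981.62.
Hp = 10269.0 / 1981.62 = 5.18 m.

5.18


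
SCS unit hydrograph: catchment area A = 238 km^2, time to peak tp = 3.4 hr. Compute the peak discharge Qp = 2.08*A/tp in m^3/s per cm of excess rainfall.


SCS formula: Qp = 2.08 * A / tp.
Qp = 2.08 * 238 / 3.4
   = 495.04 / 3.4
   = 145.6 m^3/s per cm.

145.6


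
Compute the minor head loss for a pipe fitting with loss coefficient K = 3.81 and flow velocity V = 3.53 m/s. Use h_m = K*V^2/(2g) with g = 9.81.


Minor loss formula: h_m = K * V^2/(2g).
V^2 = 3.53^2 = 12.4609.
V^2/(2g) = 12.4609 / 19.62 = 0.6351 m.
h_m = 3.81 * 0.6351 = 2.4198 m.

2.4198


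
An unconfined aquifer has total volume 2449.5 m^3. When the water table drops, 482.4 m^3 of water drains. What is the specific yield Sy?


Specific yield Sy = Volume drained / Total volume.
Sy = 482.4 / 2449.5
   = 0.1969.

0.1969


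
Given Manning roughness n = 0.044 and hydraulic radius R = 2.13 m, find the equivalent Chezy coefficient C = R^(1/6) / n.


The Chezy coefficient relates to Manning's n through C = R^(1/6) / n.
R^(1/6) = 2.13^(1/6) = 1.134305.
C = 1.134305 / 0.044 = 25.78 m^(1/2)/s.

25.78


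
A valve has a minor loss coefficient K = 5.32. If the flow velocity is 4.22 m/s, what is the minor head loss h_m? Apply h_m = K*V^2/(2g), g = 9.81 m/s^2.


Minor loss formula: h_m = K * V^2/(2g).
V^2 = 4.22^2 = 17.8084.
V^2/(2g) = 17.8084 / 19.62 = 0.9077 m.
h_m = 5.32 * 0.9077 = 4.8288 m.

4.8288


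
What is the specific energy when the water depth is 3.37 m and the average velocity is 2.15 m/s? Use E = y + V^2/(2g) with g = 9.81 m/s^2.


Specific energy E = y + V^2/(2g).
Velocity head = V^2/(2g) = 2.15^2 / (2*9.81) = 4.6225 / 19.62 = 0.2356 m.
E = 3.37 + 0.2356 = 3.6056 m.

3.6056


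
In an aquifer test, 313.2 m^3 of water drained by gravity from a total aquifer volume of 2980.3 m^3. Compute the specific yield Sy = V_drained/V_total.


Specific yield Sy = Volume drained / Total volume.
Sy = 313.2 / 2980.3
   = 0.1051.

0.1051


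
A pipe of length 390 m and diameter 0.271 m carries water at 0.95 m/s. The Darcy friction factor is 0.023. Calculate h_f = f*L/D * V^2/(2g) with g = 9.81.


Darcy-Weisbach equation: h_f = f * (L/D) * V^2/(2g).
f * L/D = 0.023 * 390/0.271 = 33.0996.
V^2/(2g) = 0.95^2 / (2*9.81) = 0.9025 / 19.62 = 0.046 m.
h_f = 33.0996 * 0.046 = 1.523 m.

1.523


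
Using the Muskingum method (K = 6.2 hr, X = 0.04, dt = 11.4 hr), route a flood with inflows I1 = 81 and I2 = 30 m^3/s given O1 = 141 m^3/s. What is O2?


Muskingum coefficients:
denom = 2*K*(1-X) + dt = 2*6.2*(1-0.04) + 11.4 = 23.304.
C0 = (dt - 2*K*X)/denom = (11.4 - 2*6.2*0.04)/23.304 = 0.4679.
C1 = (dt + 2*K*X)/denom = (11.4 + 2*6.2*0.04)/23.304 = 0.5105.
C2 = (2*K*(1-X) - dt)/denom = 0.0216.
O2 = C0*I2 + C1*I1 + C2*O1
   = 0.4679*30 + 0.5105*81 + 0.0216*141
   = 58.43 m^3/s.

58.43


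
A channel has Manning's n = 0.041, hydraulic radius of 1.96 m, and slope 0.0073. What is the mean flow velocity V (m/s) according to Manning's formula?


Manning's equation gives V = (1/n) * R^(2/3) * S^(1/2).
First, compute R^(2/3) = 1.96^(2/3) = 1.5662.
Next, S^(1/2) = 0.0073^(1/2) = 0.08544.
Then 1/n = 1/0.041 = 24.39.
V = 24.39 * 1.5662 * 0.08544 = 3.2637 m/s.

3.2637


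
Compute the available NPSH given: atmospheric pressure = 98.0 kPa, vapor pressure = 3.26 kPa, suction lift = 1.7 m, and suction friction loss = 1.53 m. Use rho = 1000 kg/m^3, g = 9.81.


NPSHa = p_atm/(rho*g) - z_s - hf_s - p_vap/(rho*g).
p_atm/(rho*g) = 98.0*1000 / (1000*9.81) = 9.99 m.
p_vap/(rho*g) = 3.26*1000 / (1000*9.81) = 0.332 m.
NPSHa = 9.99 - 1.7 - 1.53 - 0.332
      = 6.43 m.

6.43


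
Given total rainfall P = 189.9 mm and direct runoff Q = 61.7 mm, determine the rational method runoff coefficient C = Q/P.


The runoff coefficient C = runoff depth / rainfall depth.
C = 61.7 / 189.9
  = 0.3249.

0.3249


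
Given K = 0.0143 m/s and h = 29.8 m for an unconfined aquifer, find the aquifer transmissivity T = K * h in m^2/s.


Transmissivity is defined as T = K * h.
T = 0.0143 * 29.8
  = 0.4261 m^2/s.

0.4261


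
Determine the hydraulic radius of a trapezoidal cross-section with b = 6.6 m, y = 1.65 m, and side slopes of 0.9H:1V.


For a trapezoidal section with side slope z:
A = (b + z*y)*y = (6.6 + 0.9*1.65)*1.65 = 13.34 m^2.
P = b + 2*y*sqrt(1 + z^2) = 6.6 + 2*1.65*sqrt(1 + 0.9^2) = 11.04 m.
R = A/P = 13.34 / 11.04 = 1.2084 m.

1.2084


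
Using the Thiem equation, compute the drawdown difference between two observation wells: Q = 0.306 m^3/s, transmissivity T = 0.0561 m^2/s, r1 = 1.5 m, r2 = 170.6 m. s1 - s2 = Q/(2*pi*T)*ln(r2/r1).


Thiem equation: s1 - s2 = Q/(2*pi*T) * ln(r2/r1).
ln(r2/r1) = ln(170.6/1.5) = 4.7339.
Q/(2*pi*T) = 0.306 / (2*pi*0.0561) = 0.306 / 0.3525 = 0.8681.
s1 - s2 = 0.8681 * 4.7339 = 4.1095 m.

4.1095


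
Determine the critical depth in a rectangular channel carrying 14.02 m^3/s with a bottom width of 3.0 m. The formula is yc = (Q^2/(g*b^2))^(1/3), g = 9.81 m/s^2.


Using yc = (Q^2 / (g * b^2))^(1/3):
Q^2 = 14.02^2 = 196.56.
g * b^2 = 9.81 * 3.0^2 = 9.81 * 9.0 = 88.29.
Q^2 / (g*b^2) = 196.56 / 88.29 = 2.2263.
yc = 2.2263^(1/3) = 1.3058 m.

1.3058


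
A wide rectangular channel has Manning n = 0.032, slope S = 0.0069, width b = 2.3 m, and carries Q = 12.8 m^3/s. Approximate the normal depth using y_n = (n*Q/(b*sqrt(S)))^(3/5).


We use the wide-channel approximation y_n = (n*Q/(b*sqrt(S)))^(3/5).
sqrt(S) = sqrt(0.0069) = 0.083066.
Numerator: n*Q = 0.032 * 12.8 = 0.4096.
Denominator: b*sqrt(S) = 2.3 * 0.083066 = 0.191052.
arg = 2.1439.
y_n = 2.1439^(3/5) = 1.5802 m.

1.5802


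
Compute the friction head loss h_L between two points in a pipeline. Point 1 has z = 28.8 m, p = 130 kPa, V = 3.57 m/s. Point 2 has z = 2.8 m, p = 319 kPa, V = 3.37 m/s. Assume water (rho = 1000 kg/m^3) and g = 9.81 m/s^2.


Total head at each section: H = z + p/(rho*g) + V^2/(2g).
H1 = 28.8 + 130*1000/(1000*9.81) + 3.57^2/(2*9.81)
   = 28.8 + 13.252 + 0.6496
   = 42.701 m.
H2 = 2.8 + 319*1000/(1000*9.81) + 3.37^2/(2*9.81)
   = 2.8 + 32.518 + 0.5788
   = 35.897 m.
h_L = H1 - H2 = 42.701 - 35.897 = 6.805 m.

6.805


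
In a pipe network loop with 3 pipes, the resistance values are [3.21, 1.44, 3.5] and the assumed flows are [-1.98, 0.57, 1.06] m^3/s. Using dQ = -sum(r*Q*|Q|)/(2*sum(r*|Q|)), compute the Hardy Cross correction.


Numerator terms (r*Q*|Q|): 3.21*-1.98*|-1.98| = -12.5845; 1.44*0.57*|0.57| = 0.4679; 3.5*1.06*|1.06| = 3.9326.
Sum of numerator = -8.184.
Denominator terms (r*|Q|): 3.21*|-1.98| = 6.3558; 1.44*|0.57| = 0.8208; 3.5*|1.06| = 3.71.
2 * sum of denominator = 2 * 10.8866 = 21.7732.
dQ = --8.184 / 21.7732 = 0.3759 m^3/s.

0.3759


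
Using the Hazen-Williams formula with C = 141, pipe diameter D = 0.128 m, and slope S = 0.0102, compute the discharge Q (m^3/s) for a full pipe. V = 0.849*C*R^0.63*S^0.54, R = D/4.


For a full circular pipe, R = D/4 = 0.128/4 = 0.032 m.
V = 0.849 * 141 * 0.032^0.63 * 0.0102^0.54
  = 0.849 * 141 * 0.114352 * 0.084071
  = 1.1508 m/s.
Pipe area A = pi*D^2/4 = pi*0.128^2/4 = 0.0129 m^2.
Q = A * V = 0.0129 * 1.1508 = 0.0148 m^3/s.

0.0148


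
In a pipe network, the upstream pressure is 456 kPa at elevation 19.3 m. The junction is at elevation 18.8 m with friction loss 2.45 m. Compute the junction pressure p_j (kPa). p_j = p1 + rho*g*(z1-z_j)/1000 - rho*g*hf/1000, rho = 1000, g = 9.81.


Junction pressure: p_j = p1 + rho*g*(z1 - z_j)/1000 - rho*g*hf/1000.
Elevation term = 1000*9.81*(19.3 - 18.8)/1000 = 4.905 kPa.
Friction term = 1000*9.81*2.45/1000 = 24.035 kPa.
p_j = 456 + 4.905 - 24.035 = 436.87 kPa.

436.87


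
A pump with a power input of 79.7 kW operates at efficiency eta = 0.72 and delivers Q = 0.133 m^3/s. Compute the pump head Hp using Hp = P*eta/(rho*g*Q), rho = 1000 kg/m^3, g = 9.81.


Pump head formula: Hp = P * eta / (rho * g * Q).
Numerator: P * eta = 79.7 * 1000 * 0.72 = 57384.0 W.
Denominator: rho * g * Q = 1000 * 9.81 * 0.133 = 1304.73.
Hp = 57384.0 / 1304.73 = 43.98 m.

43.98


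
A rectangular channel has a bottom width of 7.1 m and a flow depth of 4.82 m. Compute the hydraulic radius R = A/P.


For a rectangular section:
Flow area A = b * y = 7.1 * 4.82 = 34.22 m^2.
Wetted perimeter P = b + 2y = 7.1 + 2*4.82 = 16.74 m.
Hydraulic radius R = A/P = 34.22 / 16.74 = 2.0443 m.

2.0443


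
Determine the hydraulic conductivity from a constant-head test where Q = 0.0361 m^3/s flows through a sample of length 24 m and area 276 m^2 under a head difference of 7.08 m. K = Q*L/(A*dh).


From K = Q*L / (A*dh):
Numerator: Q*L = 0.0361 * 24 = 0.8664.
Denominator: A*dh = 276 * 7.08 = 1954.08.
K = 0.8664 / 1954.08 = 0.000443 m/s.

0.000443


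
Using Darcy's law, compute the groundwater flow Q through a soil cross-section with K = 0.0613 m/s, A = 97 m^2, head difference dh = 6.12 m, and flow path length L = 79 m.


Darcy's law: Q = K * A * i, where i = dh/L.
Hydraulic gradient i = 6.12 / 79 = 0.077468.
Q = 0.0613 * 97 * 0.077468
  = 0.4606 m^3/s.

0.4606


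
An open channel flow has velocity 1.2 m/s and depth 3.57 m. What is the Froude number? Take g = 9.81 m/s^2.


The Froude number is defined as Fr = V / sqrt(g*y).
g*y = 9.81 * 3.57 = 35.0217.
sqrt(g*y) = sqrt(35.0217) = 5.9179.
Fr = 1.2 / 5.9179 = 0.2028.

0.2028


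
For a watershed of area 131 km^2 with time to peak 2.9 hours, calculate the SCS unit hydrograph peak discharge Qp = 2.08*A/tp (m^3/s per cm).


SCS formula: Qp = 2.08 * A / tp.
Qp = 2.08 * 131 / 2.9
   = 272.48 / 2.9
   = 93.96 m^3/s per cm.

93.96


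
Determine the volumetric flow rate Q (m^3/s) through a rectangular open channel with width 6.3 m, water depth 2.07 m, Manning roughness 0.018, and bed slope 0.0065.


For a rectangular channel, the cross-sectional area A = b * y = 6.3 * 2.07 = 13.04 m^2.
The wetted perimeter P = b + 2y = 6.3 + 2*2.07 = 10.44 m.
Hydraulic radius R = A/P = 13.04/10.44 = 1.2491 m.
Velocity V = (1/n)*R^(2/3)*S^(1/2) = (1/0.018)*1.2491^(2/3)*0.0065^(1/2) = 5.1951 m/s.
Discharge Q = A * V = 13.04 * 5.1951 = 67.749 m^3/s.

67.749


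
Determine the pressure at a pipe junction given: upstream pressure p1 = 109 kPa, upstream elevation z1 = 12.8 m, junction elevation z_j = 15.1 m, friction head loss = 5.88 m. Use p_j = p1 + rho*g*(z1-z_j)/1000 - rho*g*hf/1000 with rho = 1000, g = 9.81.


Junction pressure: p_j = p1 + rho*g*(z1 - z_j)/1000 - rho*g*hf/1000.
Elevation term = 1000*9.81*(12.8 - 15.1)/1000 = -22.563 kPa.
Friction term = 1000*9.81*5.88/1000 = 57.683 kPa.
p_j = 109 + -22.563 - 57.683 = 28.75 kPa.

28.75


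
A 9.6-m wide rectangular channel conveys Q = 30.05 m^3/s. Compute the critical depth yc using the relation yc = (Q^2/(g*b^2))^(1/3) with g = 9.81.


Using yc = (Q^2 / (g * b^2))^(1/3):
Q^2 = 30.05^2 = 903.0.
g * b^2 = 9.81 * 9.6^2 = 9.81 * 92.16 = 904.09.
Q^2 / (g*b^2) = 903.0 / 904.09 = 0.9988.
yc = 0.9988^(1/3) = 0.9996 m.

0.9996


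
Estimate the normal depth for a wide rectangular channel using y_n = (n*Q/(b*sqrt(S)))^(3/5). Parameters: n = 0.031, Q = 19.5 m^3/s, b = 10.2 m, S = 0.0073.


We use the wide-channel approximation y_n = (n*Q/(b*sqrt(S)))^(3/5).
sqrt(S) = sqrt(0.0073) = 0.08544.
Numerator: n*Q = 0.031 * 19.5 = 0.6045.
Denominator: b*sqrt(S) = 10.2 * 0.08544 = 0.871488.
arg = 0.6936.
y_n = 0.6936^(3/5) = 0.8029 m.

0.8029


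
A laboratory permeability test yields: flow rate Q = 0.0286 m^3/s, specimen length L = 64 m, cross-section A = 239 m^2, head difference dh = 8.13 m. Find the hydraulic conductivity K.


From K = Q*L / (A*dh):
Numerator: Q*L = 0.0286 * 64 = 1.8304.
Denominator: A*dh = 239 * 8.13 = 1943.07.
K = 1.8304 / 1943.07 = 0.000942 m/s.

0.000942


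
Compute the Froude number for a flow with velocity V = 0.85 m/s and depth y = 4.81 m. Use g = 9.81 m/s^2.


The Froude number is defined as Fr = V / sqrt(g*y).
g*y = 9.81 * 4.81 = 47.1861.
sqrt(g*y) = sqrt(47.1861) = 6.8692.
Fr = 0.85 / 6.8692 = 0.1237.

0.1237


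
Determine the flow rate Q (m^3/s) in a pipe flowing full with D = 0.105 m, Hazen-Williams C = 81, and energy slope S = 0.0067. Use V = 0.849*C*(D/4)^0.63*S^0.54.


For a full circular pipe, R = D/4 = 0.105/4 = 0.0262 m.
V = 0.849 * 81 * 0.0262^0.63 * 0.0067^0.54
  = 0.849 * 81 * 0.100937 * 0.067001
  = 0.4651 m/s.
Pipe area A = pi*D^2/4 = pi*0.105^2/4 = 0.0087 m^2.
Q = A * V = 0.0087 * 0.4651 = 0.004 m^3/s.

0.004


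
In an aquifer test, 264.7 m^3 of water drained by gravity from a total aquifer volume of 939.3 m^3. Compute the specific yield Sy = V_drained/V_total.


Specific yield Sy = Volume drained / Total volume.
Sy = 264.7 / 939.3
   = 0.2818.

0.2818


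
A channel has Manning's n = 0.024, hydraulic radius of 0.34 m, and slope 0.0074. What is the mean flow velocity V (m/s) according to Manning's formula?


Manning's equation gives V = (1/n) * R^(2/3) * S^(1/2).
First, compute R^(2/3) = 0.34^(2/3) = 0.4871.
Next, S^(1/2) = 0.0074^(1/2) = 0.086023.
Then 1/n = 1/0.024 = 41.67.
V = 41.67 * 0.4871 * 0.086023 = 1.7461 m/s.

1.7461


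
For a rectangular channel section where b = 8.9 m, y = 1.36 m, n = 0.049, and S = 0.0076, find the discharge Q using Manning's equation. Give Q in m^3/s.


For a rectangular channel, the cross-sectional area A = b * y = 8.9 * 1.36 = 12.1 m^2.
The wetted perimeter P = b + 2y = 8.9 + 2*1.36 = 11.62 m.
Hydraulic radius R = A/P = 12.1/11.62 = 1.0417 m.
Velocity V = (1/n)*R^(2/3)*S^(1/2) = (1/0.049)*1.0417^(2/3)*0.0076^(1/2) = 1.8282 m/s.
Discharge Q = A * V = 12.1 * 1.8282 = 22.129 m^3/s.

22.129


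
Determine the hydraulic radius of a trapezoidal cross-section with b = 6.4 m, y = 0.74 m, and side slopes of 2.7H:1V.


For a trapezoidal section with side slope z:
A = (b + z*y)*y = (6.4 + 2.7*0.74)*0.74 = 6.215 m^2.
P = b + 2*y*sqrt(1 + z^2) = 6.4 + 2*0.74*sqrt(1 + 2.7^2) = 10.661 m.
R = A/P = 6.215 / 10.661 = 0.5829 m.

0.5829


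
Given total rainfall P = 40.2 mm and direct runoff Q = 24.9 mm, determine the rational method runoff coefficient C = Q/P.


The runoff coefficient C = runoff depth / rainfall depth.
C = 24.9 / 40.2
  = 0.6194.

0.6194


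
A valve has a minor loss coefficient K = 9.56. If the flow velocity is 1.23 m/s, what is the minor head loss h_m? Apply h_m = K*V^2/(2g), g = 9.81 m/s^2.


Minor loss formula: h_m = K * V^2/(2g).
V^2 = 1.23^2 = 1.5129.
V^2/(2g) = 1.5129 / 19.62 = 0.0771 m.
h_m = 9.56 * 0.0771 = 0.7372 m.

0.7372


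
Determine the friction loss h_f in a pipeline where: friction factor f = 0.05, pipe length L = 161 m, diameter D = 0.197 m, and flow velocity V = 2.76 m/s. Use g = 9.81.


Darcy-Weisbach equation: h_f = f * (L/D) * V^2/(2g).
f * L/D = 0.05 * 161/0.197 = 40.8629.
V^2/(2g) = 2.76^2 / (2*9.81) = 7.6176 / 19.62 = 0.3883 m.
h_f = 40.8629 * 0.3883 = 15.865 m.

15.865


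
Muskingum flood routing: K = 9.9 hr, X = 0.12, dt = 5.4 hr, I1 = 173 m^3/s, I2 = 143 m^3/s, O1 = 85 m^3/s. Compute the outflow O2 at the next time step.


Muskingum coefficients:
denom = 2*K*(1-X) + dt = 2*9.9*(1-0.12) + 5.4 = 22.824.
C0 = (dt - 2*K*X)/denom = (5.4 - 2*9.9*0.12)/22.824 = 0.1325.
C1 = (dt + 2*K*X)/denom = (5.4 + 2*9.9*0.12)/22.824 = 0.3407.
C2 = (2*K*(1-X) - dt)/denom = 0.5268.
O2 = C0*I2 + C1*I1 + C2*O1
   = 0.1325*143 + 0.3407*173 + 0.5268*85
   = 122.67 m^3/s.

122.67


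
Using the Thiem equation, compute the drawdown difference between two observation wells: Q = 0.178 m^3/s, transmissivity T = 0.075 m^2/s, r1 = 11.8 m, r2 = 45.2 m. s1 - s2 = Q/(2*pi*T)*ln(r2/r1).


Thiem equation: s1 - s2 = Q/(2*pi*T) * ln(r2/r1).
ln(r2/r1) = ln(45.2/11.8) = 1.343.
Q/(2*pi*T) = 0.178 / (2*pi*0.075) = 0.178 / 0.4712 = 0.3777.
s1 - s2 = 0.3777 * 1.343 = 0.5073 m.

0.5073


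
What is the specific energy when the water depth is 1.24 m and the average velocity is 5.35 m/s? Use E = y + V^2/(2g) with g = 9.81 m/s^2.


Specific energy E = y + V^2/(2g).
Velocity head = V^2/(2g) = 5.35^2 / (2*9.81) = 28.6225 / 19.62 = 1.4588 m.
E = 1.24 + 1.4588 = 2.6988 m.

2.6988


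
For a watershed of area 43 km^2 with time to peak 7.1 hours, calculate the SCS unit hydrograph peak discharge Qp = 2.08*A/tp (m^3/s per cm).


SCS formula: Qp = 2.08 * A / tp.
Qp = 2.08 * 43 / 7.1
   = 89.44 / 7.1
   = 12.6 m^3/s per cm.

12.6


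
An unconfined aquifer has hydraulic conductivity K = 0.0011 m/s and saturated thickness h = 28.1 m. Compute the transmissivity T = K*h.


Transmissivity is defined as T = K * h.
T = 0.0011 * 28.1
  = 0.0309 m^2/s.

0.0309


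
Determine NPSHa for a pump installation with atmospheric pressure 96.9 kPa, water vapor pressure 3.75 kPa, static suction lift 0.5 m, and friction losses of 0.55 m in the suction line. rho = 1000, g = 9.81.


NPSHa = p_atm/(rho*g) - z_s - hf_s - p_vap/(rho*g).
p_atm/(rho*g) = 96.9*1000 / (1000*9.81) = 9.878 m.
p_vap/(rho*g) = 3.75*1000 / (1000*9.81) = 0.382 m.
NPSHa = 9.878 - 0.5 - 0.55 - 0.382
      = 8.45 m.

8.45


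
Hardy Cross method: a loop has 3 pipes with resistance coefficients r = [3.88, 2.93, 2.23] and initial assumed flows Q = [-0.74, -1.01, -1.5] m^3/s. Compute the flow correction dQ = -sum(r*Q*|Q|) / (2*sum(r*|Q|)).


Numerator terms (r*Q*|Q|): 3.88*-0.74*|-0.74| = -2.1247; 2.93*-1.01*|-1.01| = -2.9889; 2.23*-1.5*|-1.5| = -5.0175.
Sum of numerator = -10.1311.
Denominator terms (r*|Q|): 3.88*|-0.74| = 2.8712; 2.93*|-1.01| = 2.9593; 2.23*|-1.5| = 3.345.
2 * sum of denominator = 2 * 9.1755 = 18.351.
dQ = --10.1311 / 18.351 = 0.5521 m^3/s.

0.5521


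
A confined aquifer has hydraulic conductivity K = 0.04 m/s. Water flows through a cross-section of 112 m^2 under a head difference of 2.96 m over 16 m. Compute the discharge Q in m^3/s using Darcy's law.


Darcy's law: Q = K * A * i, where i = dh/L.
Hydraulic gradient i = 2.96 / 16 = 0.185.
Q = 0.04 * 112 * 0.185
  = 0.8288 m^3/s.

0.8288
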